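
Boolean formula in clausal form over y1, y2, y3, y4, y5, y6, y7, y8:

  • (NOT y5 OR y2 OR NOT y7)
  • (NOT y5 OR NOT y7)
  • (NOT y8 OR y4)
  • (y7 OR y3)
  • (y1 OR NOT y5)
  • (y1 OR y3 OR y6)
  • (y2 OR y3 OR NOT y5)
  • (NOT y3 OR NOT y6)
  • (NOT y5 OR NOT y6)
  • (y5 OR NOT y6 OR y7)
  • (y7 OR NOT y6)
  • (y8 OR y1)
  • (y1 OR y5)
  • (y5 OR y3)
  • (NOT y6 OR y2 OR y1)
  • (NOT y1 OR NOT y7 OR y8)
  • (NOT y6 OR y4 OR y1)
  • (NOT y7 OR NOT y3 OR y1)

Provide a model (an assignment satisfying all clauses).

y1=T  y2=T  y3=T  y4=T  y5=F  y6=F  y7=T  y8=T

Pure literal: y2 appears only positively; assign y2 = True.
y4 occurs only positively in the remaining clauses — set y4 = True.
Try y1 = True.
The remaining clauses are satisfied by y3 = True, y5 = False, y6 = False, y7 = True, y8 = True.
Every clause has at least one true literal under this assignment.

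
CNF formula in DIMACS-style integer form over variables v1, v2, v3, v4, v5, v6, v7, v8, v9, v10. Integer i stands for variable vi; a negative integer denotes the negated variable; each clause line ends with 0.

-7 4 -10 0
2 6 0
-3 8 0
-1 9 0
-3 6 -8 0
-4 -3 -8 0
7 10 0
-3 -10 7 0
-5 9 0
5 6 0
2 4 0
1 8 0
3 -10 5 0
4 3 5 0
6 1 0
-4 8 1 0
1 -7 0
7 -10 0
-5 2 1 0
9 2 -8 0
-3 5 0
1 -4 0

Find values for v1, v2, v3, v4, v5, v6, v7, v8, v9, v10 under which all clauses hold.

v1 = True  v2 = True  v3 = False  v4 = True  v5 = True  v6 = False  v7 = True  v8 = True  v9 = True  v10 = False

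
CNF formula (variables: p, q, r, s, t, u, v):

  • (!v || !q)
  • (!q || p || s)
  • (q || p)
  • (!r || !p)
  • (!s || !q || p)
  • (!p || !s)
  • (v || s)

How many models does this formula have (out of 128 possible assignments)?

4

Satisfying assignments:
  p=1 q=0 r=0 s=0 t=0 u=0 v=1
  p=1 q=0 r=0 s=0 t=0 u=1 v=1
  p=1 q=0 r=0 s=0 t=1 u=0 v=1
  p=1 q=0 r=0 s=0 t=1 u=1 v=1
Count: 4.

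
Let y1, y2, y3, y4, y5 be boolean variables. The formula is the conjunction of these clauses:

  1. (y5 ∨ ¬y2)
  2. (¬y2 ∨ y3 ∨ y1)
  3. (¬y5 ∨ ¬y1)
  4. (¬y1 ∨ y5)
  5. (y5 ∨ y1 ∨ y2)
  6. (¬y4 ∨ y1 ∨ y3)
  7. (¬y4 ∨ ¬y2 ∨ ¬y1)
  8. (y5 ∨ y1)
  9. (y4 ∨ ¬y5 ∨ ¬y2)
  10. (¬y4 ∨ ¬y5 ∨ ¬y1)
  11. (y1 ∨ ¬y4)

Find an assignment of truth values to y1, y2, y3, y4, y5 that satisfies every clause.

y1=0  y2=0  y3=1  y4=0  y5=1

Check each clause:
  1. (y5 ∨ ¬y2) — y5 is true.
  2. (y1 ∨ ¬y2 ∨ y3) — y3 is true.
  3. (¬y1 ∨ ¬y5) — ¬y1 is true.
  4. (¬y1 ∨ y5) — y5 is true.
  5. (y1 ∨ y5 ∨ y2) — y5 is true.
  6. (y3 ∨ ¬y4 ∨ y1) — y3 is true.
  7. (¬y2 ∨ ¬y1 ∨ ¬y4) — ¬y4 is true.
  8. (y1 ∨ y5) — y5 is true.
  9. (¬y5 ∨ y4 ∨ ¬y2) — ¬y2 is true.
  10. (¬y5 ∨ ¬y4 ∨ ¬y1) — ¬y4 is true.
  11. (y1 ∨ ¬y4) — ¬y4 is true.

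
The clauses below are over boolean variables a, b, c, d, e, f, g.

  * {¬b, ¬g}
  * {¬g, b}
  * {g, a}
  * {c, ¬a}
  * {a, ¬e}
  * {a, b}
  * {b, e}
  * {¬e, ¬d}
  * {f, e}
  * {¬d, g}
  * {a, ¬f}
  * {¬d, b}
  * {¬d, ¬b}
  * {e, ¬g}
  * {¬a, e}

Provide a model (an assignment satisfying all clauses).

a = T, b = F, c = T, d = F, e = T, f = T, g = F

Check each clause:
  1. {¬b, ¬g} — ¬g is true.
  2. {¬g, b} — ¬g is true.
  3. {a, g} — a is true.
  4. {c, ¬a} — c is true.
  5. {¬e, a} — a is true.
  6. {b, a} — a is true.
  7. {e, b} — e is true.
  8. {¬e, ¬d} — ¬d is true.
  9. {e, f} — e is true.
  10. {g, ¬d} — ¬d is true.
  11. {¬f, a} — a is true.
  12. {b, ¬d} — ¬d is true.
  13. {¬d, ¬b} — ¬d is true.
  14. {¬g, e} — ¬g is true.
  15. {e, ¬a} — e is true.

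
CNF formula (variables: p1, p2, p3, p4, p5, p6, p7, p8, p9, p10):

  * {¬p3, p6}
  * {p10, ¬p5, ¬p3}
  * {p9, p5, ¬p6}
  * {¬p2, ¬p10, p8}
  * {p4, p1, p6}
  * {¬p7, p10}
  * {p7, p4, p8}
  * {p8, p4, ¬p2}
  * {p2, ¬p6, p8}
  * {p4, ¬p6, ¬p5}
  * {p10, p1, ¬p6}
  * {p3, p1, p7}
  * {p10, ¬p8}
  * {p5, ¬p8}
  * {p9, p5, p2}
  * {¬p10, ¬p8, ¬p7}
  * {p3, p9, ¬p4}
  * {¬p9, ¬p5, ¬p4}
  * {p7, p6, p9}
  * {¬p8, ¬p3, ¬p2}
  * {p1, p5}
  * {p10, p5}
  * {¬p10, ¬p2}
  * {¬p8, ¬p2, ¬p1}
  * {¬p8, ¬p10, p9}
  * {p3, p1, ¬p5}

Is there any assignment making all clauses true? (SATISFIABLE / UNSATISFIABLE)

SATISFIABLE

Try p1 = True.
The remaining clauses are satisfied by p2 = False, p3 = False, p4 = True, p5 = False, p6 = False, p7 = True, p8 = False, p9 = True, p10 = True.
Every clause has at least one true literal under this assignment.
So p1=1, p2=0, p3=0, p4=1, p5=0, p6=0, p7=1, p8=0, p9=1, p10=1 is a satisfying assignment.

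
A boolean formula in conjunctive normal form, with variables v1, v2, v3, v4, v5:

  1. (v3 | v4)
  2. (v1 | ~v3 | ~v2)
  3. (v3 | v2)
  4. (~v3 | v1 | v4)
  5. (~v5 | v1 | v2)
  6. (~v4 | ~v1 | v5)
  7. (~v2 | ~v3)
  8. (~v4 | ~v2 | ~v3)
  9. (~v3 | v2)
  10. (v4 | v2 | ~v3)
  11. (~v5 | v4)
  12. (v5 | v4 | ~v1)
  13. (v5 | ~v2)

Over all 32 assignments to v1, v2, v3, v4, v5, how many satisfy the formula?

2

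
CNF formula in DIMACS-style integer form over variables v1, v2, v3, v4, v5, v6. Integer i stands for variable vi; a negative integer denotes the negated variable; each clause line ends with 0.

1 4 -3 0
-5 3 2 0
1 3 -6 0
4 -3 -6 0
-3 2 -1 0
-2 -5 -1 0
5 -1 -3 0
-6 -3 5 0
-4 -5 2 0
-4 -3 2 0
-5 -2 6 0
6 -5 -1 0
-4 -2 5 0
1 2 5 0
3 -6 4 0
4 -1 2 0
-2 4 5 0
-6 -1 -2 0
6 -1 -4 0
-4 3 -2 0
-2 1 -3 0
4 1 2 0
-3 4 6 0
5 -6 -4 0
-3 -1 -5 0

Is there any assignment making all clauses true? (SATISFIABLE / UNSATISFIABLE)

UNSATISFIABLE

v2 = True:
  v3 = True:
    propagation gives v1=True, v5=False; an empty clause results — contradiction.
  v3 = False:
    propagation gives v4=False, v6=False, v5=False; an empty clause results — contradiction.
v2 = False:
  v3 = True:
    propagation gives v1=False, v4=True; an empty clause results — contradiction.
  v3 = False:
    propagation gives v5=False, v1=True, v4=True, v6=True; an empty clause results — contradiction.
Every branch closes, so no satisfying assignment exists.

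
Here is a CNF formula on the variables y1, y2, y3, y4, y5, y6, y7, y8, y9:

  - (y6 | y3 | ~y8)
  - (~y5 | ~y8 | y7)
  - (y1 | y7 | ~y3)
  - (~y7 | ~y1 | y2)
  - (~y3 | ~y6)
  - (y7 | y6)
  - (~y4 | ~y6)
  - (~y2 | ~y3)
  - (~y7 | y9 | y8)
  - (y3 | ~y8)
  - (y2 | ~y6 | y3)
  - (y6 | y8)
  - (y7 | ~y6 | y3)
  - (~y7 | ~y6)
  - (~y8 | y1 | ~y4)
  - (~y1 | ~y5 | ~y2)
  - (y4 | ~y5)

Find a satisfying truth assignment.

y1 = False, y2 = False, y3 = True, y4 = False, y5 = False, y6 = False, y7 = True, y8 = True, y9 = True

Check each clause:
  1. (~y8 | y6 | y3) — y3 is true.
  2. (~y8 | ~y5 | y7) — ~y5 is true.
  3. (y1 | ~y3 | y7) — y7 is true.
  4. (y2 | ~y1 | ~y7) — ~y1 is true.
  5. (~y3 | ~y6) — ~y6 is true.
  6. (y7 | y6) — y7 is true.
  7. (~y4 | ~y6) — ~y6 is true.
  8. (~y2 | ~y3) — ~y2 is true.
  9. (y9 | y8 | ~y7) — y8 is true.
  10. (~y8 | y3) — y3 is true.
  11. (y3 | y2 | ~y6) — y3 is true.
  12. (y6 | y8) — y8 is true.
  13. (~y6 | y3 | y7) — ~y6 is true.
  14. (~y6 | ~y7) — ~y6 is true.
  15. (y1 | ~y4 | ~y8) — ~y4 is true.
  16. (~y2 | ~y1 | ~y5) — ~y5 is true.
  17. (~y5 | y4) — ~y5 is true.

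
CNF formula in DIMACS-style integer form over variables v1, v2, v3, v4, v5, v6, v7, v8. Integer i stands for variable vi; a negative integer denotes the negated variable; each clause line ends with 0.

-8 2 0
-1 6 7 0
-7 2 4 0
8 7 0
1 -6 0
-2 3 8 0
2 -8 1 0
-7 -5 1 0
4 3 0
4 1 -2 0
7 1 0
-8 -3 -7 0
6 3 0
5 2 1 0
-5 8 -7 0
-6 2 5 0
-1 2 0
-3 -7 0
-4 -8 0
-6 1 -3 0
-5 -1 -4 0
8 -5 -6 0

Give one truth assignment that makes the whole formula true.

Try v1 = True.
  then v2 is forced to True.
The remaining clauses are satisfied by v3 = True, v4 = False, v5 = True, v6 = True, v7 = False, v8 = True.
Every clause has at least one true literal under this assignment.

v1=T, v2=T, v3=T, v4=F, v5=T, v6=T, v7=F, v8=T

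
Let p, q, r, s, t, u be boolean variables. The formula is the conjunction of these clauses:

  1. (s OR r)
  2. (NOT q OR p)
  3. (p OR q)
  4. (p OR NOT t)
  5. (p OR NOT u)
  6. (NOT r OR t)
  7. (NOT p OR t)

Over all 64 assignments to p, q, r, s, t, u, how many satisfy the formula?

12

Case analysis on p and t:
  p=T, t=T: q, u free; 3 ways for (r,s) × 2^2 = 12.
  p=T, t=F: a clause becomes empty — 0.
  p=F, t=T: a clause becomes empty — 0.
  p=F, t=F: a clause becomes empty — 0.
Total: 12 + 0 + 0 + 0 = 12.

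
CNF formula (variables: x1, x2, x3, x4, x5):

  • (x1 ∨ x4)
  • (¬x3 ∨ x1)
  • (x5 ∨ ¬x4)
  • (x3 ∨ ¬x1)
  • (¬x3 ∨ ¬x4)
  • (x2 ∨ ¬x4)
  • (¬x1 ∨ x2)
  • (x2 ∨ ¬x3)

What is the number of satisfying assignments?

The models are:
  x1=0 x2=1 x3=0 x4=1 x5=1
  x1=1 x2=1 x3=1 x4=0 x5=0
  x1=1 x2=1 x3=1 x4=0 x5=1
Count: 3.

3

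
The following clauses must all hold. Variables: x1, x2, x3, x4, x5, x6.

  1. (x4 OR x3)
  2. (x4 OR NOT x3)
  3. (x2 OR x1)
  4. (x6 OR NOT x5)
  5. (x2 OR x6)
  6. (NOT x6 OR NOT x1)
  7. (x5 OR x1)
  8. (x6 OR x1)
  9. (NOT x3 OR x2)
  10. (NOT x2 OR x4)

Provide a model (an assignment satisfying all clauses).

x1=True, x2=True, x3=True, x4=True, x5=False, x6=False

Pure literal: x4 appears only positively; assign x4 = True.
Try x1 = True.
  then x6 is forced to False.
  then x5 is forced to False.
  then x2 is forced to True.
x3 is now unconstrained; take x3 = True.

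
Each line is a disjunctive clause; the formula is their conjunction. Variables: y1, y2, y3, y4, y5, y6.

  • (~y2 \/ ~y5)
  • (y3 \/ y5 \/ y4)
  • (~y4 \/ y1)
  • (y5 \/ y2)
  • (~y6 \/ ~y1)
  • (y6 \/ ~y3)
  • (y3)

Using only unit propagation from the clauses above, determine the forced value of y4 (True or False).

False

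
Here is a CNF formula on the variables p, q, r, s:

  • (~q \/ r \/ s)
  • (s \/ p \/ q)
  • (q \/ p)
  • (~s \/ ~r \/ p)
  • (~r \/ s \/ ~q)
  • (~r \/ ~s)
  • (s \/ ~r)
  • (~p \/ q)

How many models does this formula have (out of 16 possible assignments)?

2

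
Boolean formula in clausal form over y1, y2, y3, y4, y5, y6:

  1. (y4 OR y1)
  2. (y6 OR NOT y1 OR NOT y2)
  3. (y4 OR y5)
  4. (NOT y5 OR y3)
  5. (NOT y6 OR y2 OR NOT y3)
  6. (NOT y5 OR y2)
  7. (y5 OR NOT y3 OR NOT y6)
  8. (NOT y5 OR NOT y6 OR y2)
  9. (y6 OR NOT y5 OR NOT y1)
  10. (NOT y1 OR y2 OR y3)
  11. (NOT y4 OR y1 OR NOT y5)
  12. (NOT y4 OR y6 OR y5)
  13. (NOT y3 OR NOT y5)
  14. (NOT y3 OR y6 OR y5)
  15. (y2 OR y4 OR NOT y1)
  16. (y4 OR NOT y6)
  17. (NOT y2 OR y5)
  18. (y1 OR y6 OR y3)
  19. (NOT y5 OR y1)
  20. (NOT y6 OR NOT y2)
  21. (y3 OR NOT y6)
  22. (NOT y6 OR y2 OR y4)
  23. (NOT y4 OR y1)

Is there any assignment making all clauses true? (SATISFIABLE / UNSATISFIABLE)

UNSATISFIABLE

y5 = True:
  propagation gives y3=True; an empty clause results — contradiction.
y5 = False:
  propagation gives y4=True, y6=True, y3=False; an empty clause results — contradiction.
Every branch closes, so no satisfying assignment exists.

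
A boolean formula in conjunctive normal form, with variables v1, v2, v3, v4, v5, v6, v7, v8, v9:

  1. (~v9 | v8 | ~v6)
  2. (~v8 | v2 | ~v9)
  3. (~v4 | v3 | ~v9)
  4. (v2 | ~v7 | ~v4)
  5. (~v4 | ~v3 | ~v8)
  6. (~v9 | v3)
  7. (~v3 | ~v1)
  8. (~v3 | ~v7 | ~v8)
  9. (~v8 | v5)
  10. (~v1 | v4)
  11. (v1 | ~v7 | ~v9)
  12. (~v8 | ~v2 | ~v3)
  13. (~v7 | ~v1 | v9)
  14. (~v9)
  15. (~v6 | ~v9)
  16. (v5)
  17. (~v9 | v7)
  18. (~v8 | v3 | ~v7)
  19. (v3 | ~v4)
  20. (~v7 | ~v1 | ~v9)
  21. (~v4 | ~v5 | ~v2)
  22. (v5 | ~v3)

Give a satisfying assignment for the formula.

Unit propagation: (~v9) forces v9 = False.
The clause (v5) is unit: v5 must be True.
Pure literal: v1 appears only negated; assign v1 = False.
Pure literal: v8 appears only negated; assign v8 = False.
Set v2 = True and propagate.
  then v4 is forced to False.
v3, v6, v7 are now unconstrained; take v3 = True, v6 = True, v7 = True.
Every clause has at least one true literal under this assignment.

v1 = F, v2 = T, v3 = T, v4 = F, v5 = T, v6 = T, v7 = T, v8 = F, v9 = F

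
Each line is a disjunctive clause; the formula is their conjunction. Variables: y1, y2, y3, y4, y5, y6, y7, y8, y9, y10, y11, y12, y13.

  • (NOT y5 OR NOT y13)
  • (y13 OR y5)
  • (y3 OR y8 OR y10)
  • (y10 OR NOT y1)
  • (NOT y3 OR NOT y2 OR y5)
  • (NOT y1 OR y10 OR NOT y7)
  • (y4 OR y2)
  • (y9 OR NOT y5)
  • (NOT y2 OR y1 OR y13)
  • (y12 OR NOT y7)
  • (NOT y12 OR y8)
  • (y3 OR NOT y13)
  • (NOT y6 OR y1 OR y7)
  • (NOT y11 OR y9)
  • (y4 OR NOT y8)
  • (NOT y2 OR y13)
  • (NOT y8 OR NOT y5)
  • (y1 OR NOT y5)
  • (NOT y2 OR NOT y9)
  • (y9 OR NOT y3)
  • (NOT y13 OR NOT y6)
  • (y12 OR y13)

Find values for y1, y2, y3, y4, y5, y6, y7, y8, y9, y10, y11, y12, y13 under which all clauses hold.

y1=True, y2=False, y3=True, y4=True, y5=False, y6=False, y7=False, y8=True, y9=True, y10=True, y11=True, y12=False, y13=True

Pure literal: y4 appears only positively; assign y4 = True.
y6 occurs only negated in the remaining clauses — set y6 = False.
Branch on y1: take y1 = True.
  then y10 is forced to True.
Set y2 = False and propagate.
Branch on y3: take y3 = True.
  then y9 is forced to True.
For the remaining variables, y5 = False, y7 = False, y8 = True, y11 = True, y12 = False, y13 = True works.
Check each clause:
  1. (NOT y13 OR NOT y5) — NOT y5 is true.
  2. (y13 OR y5) — y13 is true.
  3. (y8 OR y10 OR y3) — y8 is true.
  4. (y10 OR NOT y1) — y10 is true.
  5. (y5 OR NOT y3 OR NOT y2) — NOT y2 is true.
  6. (NOT y1 OR NOT y7 OR y10) — NOT y7 is true.
  7. (y4 OR y2) — y4 is true.
  8. (y9 OR NOT y5) — y9 is true.
  9. (NOT y2 OR y13 OR y1) — y1 is true.
  10. (NOT y7 OR y12) — NOT y7 is true.
  11. (y8 OR NOT y12) — y8 is true.
  12. (NOT y13 OR y3) — y3 is true.
  13. (y7 OR y1 OR NOT y6) — y1 is true.
  14. (NOT y11 OR y9) — y9 is true.
  15. (NOT y8 OR y4) — y4 is true.
  16. (y13 OR NOT y2) — y13 is true.
  17. (NOT y8 OR NOT y5) — NOT y5 is true.
  18. (y1 OR NOT y5) — y1 is true.
  19. (NOT y2 OR NOT y9) — NOT y2 is true.
  20. (NOT y3 OR y9) — y9 is true.
  21. (NOT y13 OR NOT y6) — NOT y6 is true.
  22. (y13 OR y12) — y13 is true.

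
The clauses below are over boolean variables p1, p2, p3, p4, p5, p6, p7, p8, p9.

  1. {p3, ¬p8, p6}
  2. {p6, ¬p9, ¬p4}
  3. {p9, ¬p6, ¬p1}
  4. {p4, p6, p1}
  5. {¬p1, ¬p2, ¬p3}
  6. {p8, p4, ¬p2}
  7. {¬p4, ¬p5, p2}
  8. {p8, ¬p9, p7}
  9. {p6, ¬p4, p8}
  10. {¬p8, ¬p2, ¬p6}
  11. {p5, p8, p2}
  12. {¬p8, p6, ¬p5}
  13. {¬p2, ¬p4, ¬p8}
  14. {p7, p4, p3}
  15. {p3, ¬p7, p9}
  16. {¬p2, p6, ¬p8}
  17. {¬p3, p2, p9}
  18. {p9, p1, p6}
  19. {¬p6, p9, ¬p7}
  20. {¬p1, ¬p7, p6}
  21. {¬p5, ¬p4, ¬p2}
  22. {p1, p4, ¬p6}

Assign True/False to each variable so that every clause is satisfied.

Set p1 = True and propagate.
Try p2 = False.
For the remaining variables, p3 = False, p4 = True, p5 = False, p6 = True, p7 = True, p8 = True, p9 = True works.

p1=True, p2=False, p3=False, p4=True, p5=False, p6=True, p7=True, p8=True, p9=True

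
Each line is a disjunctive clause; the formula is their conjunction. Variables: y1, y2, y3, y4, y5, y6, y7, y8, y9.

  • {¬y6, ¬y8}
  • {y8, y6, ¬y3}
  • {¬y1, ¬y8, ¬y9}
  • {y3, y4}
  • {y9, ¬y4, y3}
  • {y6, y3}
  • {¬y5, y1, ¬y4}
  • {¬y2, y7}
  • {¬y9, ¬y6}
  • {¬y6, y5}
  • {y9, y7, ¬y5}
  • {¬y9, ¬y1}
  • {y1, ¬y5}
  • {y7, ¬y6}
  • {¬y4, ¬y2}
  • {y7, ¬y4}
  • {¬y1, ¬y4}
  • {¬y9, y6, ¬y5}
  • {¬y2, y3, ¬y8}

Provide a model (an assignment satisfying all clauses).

y1=F, y2=F, y3=T, y4=T, y5=F, y6=F, y7=T, y8=T, y9=T

Check each clause:
  1. {¬y8, ¬y6} — ¬y6 is true.
  2. {y6, ¬y3, y8} — y8 is true.
  3. {¬y1, ¬y9, ¬y8} — ¬y1 is true.
  4. {y3, y4} — y3 is true.
  5. {¬y4, y9, y3} — y9 is true.
  6. {y3, y6} — y3 is true.
  7. {¬y5, y1, ¬y4} — ¬y5 is true.
  8. {y7, ¬y2} — ¬y2 is true.
  9. {¬y9, ¬y6} — ¬y6 is true.
  10. {¬y6, y5} — ¬y6 is true.
  11. {y9, y7, ¬y5} — y9 is true.
  12. {¬y9, ¬y1} — ¬y1 is true.
  13. {¬y5, y1} — ¬y5 is true.
  14. {y7, ¬y6} — ¬y6 is true.
  15. {¬y4, ¬y2} — ¬y2 is true.
  16. {¬y4, y7} — y7 is true.
  17. {¬y4, ¬y1} — ¬y1 is true.
  18. {¬y9, y6, ¬y5} — ¬y5 is true.
  19. {¬y8, ¬y2, y3} — y3 is true.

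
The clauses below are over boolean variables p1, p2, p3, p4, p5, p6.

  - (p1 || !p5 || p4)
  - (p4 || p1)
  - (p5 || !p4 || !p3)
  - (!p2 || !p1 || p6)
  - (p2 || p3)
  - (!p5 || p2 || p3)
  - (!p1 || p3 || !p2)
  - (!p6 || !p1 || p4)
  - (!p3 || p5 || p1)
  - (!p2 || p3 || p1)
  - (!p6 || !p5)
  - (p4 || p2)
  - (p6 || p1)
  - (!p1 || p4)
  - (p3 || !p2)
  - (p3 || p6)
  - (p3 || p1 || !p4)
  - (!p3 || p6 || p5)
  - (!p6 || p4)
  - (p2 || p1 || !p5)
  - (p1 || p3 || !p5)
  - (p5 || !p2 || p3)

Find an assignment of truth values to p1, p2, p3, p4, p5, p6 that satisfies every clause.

p1 = True  p2 = False  p3 = True  p4 = True  p5 = True  p6 = False

Set p1 = True and propagate.
  then p4 is forced to True.
Try p2 = False.
  then p3 is forced to True.
  then p5 is forced to True.
  then p6 is forced to False.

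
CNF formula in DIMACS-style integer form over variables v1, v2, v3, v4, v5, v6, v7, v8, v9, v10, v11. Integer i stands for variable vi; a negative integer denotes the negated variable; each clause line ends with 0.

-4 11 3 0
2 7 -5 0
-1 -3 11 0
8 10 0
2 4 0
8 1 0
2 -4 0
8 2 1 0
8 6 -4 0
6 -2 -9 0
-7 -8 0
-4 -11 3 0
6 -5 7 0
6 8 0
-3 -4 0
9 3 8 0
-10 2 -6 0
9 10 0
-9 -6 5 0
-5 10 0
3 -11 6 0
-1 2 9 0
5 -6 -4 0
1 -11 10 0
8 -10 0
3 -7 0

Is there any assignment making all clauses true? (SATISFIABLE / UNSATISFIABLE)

SATISFIABLE

Branch on v1: take v1 = False.
  then v8 is forced to True.
  then v7 is forced to False.
The remaining clauses are satisfied by v2 = True, v3 = True, v4 = False, v5 = False, v6 = False, v9 = False, v10 = True, v11 = True.
So v1 = F, v2 = T, v3 = T, v4 = F, v5 = F, v6 = F, v7 = F, v8 = T, v9 = F, v10 = T, v11 = T is a satisfying assignment.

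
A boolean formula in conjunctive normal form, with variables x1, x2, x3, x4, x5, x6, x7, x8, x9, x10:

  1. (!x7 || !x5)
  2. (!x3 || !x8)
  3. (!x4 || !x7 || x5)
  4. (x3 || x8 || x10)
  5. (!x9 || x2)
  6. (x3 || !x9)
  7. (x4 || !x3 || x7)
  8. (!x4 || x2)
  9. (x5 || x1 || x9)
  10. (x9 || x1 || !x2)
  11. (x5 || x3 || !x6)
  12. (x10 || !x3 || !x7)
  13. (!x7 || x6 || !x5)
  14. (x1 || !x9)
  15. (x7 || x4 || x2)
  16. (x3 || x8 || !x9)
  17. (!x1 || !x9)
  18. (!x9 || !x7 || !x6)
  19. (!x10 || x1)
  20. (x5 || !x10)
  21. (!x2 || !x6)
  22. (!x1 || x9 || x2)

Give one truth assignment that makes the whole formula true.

Set x1 = True and propagate.
  then x9 is forced to False.
  then x2 is forced to True.
  then x6 is forced to False.
Try x3 = False.
Branch on x4: take x4 = True.
The remaining clauses are satisfied by x5 = False, x7 = False, x8 = True, x10 = False.

x1=1, x2=1, x3=0, x4=1, x5=0, x6=0, x7=0, x8=1, x9=0, x10=0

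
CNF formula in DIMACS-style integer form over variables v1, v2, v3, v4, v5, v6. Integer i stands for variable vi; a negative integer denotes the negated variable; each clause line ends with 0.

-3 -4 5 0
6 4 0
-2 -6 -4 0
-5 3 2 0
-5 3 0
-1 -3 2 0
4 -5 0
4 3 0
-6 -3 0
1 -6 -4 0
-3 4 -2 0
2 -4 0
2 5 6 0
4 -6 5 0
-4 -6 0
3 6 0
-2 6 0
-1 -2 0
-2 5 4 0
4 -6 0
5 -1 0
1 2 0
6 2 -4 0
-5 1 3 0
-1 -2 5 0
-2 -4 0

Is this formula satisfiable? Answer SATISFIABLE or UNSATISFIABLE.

UNSATISFIABLE

v4 = True:
  propagation gives v2=True; an empty clause results — contradiction.
v4 = False:
  propagation gives v6=True; an empty clause results — contradiction.
Every branch closes, so no satisfying assignment exists.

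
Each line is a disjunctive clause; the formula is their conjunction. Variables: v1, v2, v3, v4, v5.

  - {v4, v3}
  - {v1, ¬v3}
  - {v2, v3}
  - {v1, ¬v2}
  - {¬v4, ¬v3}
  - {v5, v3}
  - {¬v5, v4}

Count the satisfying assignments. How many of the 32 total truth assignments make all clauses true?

The models are:
  v1=T v2=F v3=T v4=F v5=F
  v1=T v2=T v3=F v4=T v5=T
  v1=T v2=T v3=T v4=F v5=F
Count: 3.

3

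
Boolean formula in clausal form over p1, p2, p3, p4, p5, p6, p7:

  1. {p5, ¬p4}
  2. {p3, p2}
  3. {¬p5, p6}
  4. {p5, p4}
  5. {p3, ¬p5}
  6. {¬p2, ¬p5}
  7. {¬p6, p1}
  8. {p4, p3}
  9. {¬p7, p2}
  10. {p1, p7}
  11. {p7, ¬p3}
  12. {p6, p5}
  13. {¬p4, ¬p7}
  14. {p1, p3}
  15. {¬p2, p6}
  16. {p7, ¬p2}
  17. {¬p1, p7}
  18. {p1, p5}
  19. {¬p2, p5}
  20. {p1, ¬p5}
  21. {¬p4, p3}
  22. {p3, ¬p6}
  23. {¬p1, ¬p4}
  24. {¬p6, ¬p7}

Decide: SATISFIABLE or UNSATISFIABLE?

p5 = True:
  propagation gives p6=True, p3=True, p2=False, p1=True; an empty clause results — contradiction.
p5 = False:
  propagation gives p4=False; an empty clause results — contradiction.
Every branch closes, so no satisfying assignment exists.

UNSATISFIABLE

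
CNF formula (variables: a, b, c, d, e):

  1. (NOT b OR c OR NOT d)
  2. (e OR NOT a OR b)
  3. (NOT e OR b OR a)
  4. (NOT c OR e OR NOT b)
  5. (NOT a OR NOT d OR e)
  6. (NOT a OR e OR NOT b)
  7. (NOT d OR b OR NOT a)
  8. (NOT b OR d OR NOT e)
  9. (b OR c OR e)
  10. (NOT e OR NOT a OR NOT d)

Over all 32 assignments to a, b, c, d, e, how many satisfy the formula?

The models are:
  a=0 b=0 c=1 d=0 e=0
  a=0 b=0 c=1 d=1 e=0
  a=0 b=1 c=0 d=0 e=0
  a=0 b=1 c=1 d=1 e=1
  a=1 b=0 c=0 d=0 e=1
  a=1 b=0 c=1 d=0 e=1
That's 6 in total.

6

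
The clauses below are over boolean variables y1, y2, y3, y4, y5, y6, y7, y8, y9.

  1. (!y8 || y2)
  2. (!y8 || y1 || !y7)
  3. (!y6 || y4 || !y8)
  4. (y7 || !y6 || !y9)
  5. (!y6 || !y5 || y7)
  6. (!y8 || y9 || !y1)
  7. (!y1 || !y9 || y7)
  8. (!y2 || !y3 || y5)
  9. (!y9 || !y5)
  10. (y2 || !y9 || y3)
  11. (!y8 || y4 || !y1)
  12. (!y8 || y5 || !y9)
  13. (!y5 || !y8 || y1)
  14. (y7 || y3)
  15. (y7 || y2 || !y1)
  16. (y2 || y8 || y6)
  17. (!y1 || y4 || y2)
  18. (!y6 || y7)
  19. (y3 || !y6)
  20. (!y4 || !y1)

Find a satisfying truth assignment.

y1 = True  y2 = True  y3 = False  y4 = False  y5 = False  y6 = False  y7 = True  y8 = False  y9 = False

Check each clause:
  1. (y2 || !y8) — !y8 is true.
  2. (!y8 || !y7 || y1) — !y8 is true.
  3. (y4 || !y8 || !y6) — !y8 is true.
  4. (y7 || !y6 || !y9) — !y6 is true.
  5. (y7 || !y6 || !y5) — !y6 is true.
  6. (y9 || !y8 || !y1) — !y8 is true.
  7. (!y9 || !y1 || y7) — y7 is true.
  8. (!y2 || y5 || !y3) — !y3 is true.
  9. (!y9 || !y5) — !y5 is true.
  10. (!y9 || y2 || y3) — y2 is true.
  11. (!y1 || !y8 || y4) — !y8 is true.
  12. (!y9 || y5 || !y8) — !y8 is true.
  13. (!y5 || !y8 || y1) — !y8 is true.
  14. (y3 || y7) — y7 is true.
  15. (!y1 || y2 || y7) — y2 is true.
  16. (y6 || y2 || y8) — y2 is true.
  17. (y2 || !y1 || y4) — y2 is true.
  18. (!y6 || y7) — !y6 is true.
  19. (!y6 || y3) — !y6 is true.
  20. (!y4 || !y1) — !y4 is true.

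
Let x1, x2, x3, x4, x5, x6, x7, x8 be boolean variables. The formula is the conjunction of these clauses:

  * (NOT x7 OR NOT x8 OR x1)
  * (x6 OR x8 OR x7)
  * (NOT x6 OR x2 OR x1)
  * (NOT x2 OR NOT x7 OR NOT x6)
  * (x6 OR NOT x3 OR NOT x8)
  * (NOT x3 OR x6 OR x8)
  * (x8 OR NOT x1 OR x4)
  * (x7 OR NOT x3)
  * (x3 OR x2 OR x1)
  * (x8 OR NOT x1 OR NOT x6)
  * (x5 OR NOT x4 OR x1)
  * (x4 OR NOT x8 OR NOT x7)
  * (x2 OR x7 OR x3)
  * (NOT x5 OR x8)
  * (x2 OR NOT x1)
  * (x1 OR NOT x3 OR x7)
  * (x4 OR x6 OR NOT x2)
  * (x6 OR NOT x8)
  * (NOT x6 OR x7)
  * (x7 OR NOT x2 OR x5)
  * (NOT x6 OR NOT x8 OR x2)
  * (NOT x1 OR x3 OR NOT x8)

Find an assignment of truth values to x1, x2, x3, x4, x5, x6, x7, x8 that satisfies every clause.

x1=1, x2=1, x3=0, x4=1, x5=0, x6=0, x7=1, x8=0

Check each clause:
  1. (NOT x8 OR x1 OR NOT x7) — NOT x8 is true.
  2. (x6 OR x7 OR x8) — x7 is true.
  3. (NOT x6 OR x1 OR x2) — x1 is true.
  4. (NOT x7 OR NOT x2 OR NOT x6) — NOT x6 is true.
  5. (NOT x3 OR x6 OR NOT x8) — NOT x8 is true.
  6. (NOT x3 OR x8 OR x6) — NOT x3 is true.
  7. (x4 OR x8 OR NOT x1) — x4 is true.
  8. (NOT x3 OR x7) — NOT x3 is true.
  9. (x2 OR x3 OR x1) — x1 is true.
  10. (x8 OR NOT x1 OR NOT x6) — NOT x6 is true.
  11. (x5 OR NOT x4 OR x1) — x1 is true.
  12. (NOT x7 OR NOT x8 OR x4) — NOT x8 is true.
  13. (x3 OR x2 OR x7) — x2 is true.
  14. (NOT x5 OR x8) — NOT x5 is true.
  15. (NOT x1 OR x2) — x2 is true.
  16. (x1 OR NOT x3 OR x7) — x1 is true.
  17. (NOT x2 OR x4 OR x6) — x4 is true.
  18. (NOT x8 OR x6) — NOT x8 is true.
  19. (x7 OR NOT x6) — NOT x6 is true.
  20. (NOT x2 OR x5 OR x7) — x7 is true.
  21. (x2 OR NOT x6 OR NOT x8) — NOT x8 is true.
  22. (NOT x1 OR x3 OR NOT x8) — NOT x8 is true.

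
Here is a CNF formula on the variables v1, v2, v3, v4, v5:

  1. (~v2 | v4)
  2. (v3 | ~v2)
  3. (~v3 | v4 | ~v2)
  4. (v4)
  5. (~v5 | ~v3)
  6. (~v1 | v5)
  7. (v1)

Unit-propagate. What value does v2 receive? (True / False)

False

(v4) is a unit clause: v4 = True.
Unit clause (v1) sets v1 = True.
(~v1 | v5) with v1 = True leaves only v5, so v5 = True.
From (~v5 | ~v3) and v5 = True: v3 = False.
In (v3 | ~v2), v3 is now false; ~v2 must hold, so v2 = False.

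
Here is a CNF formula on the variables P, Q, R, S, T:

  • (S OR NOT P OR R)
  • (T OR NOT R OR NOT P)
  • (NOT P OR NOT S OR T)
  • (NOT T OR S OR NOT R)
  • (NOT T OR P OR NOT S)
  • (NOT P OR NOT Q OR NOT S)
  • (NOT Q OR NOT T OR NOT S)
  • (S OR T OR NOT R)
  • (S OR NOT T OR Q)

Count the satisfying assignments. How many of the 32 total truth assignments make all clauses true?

9

Split on S, then T.
  S=T, T=T: remaining (P,Q,R) ∈ {(T,F,F); (T,F,T)} — 2.
  S=T, T=F: remaining (P,Q,R) ∈ {(F,F,F); (F,F,T); (F,T,F); (F,T,T)} — 4.
  S=F, T=T: remaining (P,Q,R) ∈ {(F,T,F)} — 1.
  S=F, T=F: remaining (P,Q,R) ∈ {(F,F,F); (F,T,F)} — 2.
Total: 2 + 4 + 1 + 2 = 9.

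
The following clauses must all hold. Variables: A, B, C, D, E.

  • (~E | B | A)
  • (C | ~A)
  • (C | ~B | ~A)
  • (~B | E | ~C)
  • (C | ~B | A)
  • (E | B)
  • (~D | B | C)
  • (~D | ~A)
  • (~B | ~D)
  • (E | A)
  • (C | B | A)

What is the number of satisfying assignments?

3

The models are:
  A=0 B=1 C=1 D=0 E=1
  A=1 B=0 C=1 D=0 E=1
  A=1 B=1 C=1 D=0 E=1
Count: 3.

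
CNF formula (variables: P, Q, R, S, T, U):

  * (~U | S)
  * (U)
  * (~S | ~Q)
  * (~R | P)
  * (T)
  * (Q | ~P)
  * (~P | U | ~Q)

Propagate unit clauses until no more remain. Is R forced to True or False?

False

Unit clause (U) sets U = True.
(S | ~U) with U = True leaves only S, so S = True.
From (~Q | ~S) and S = True: Q = False.
(T) is a unit clause: T = True.
From (~P | Q) and Q = False: P = False.
From (~R | P) and P = False: R = False.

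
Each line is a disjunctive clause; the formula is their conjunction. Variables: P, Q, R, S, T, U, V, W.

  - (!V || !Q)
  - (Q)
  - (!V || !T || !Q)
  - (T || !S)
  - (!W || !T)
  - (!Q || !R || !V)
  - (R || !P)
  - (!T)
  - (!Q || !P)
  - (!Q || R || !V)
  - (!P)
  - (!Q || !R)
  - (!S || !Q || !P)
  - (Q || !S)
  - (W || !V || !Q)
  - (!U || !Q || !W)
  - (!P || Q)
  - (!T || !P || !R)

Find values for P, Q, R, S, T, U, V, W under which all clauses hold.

P=False, Q=True, R=False, S=False, T=False, U=True, V=False, W=False

The clause (Q) is unit: Q must be True.
Unit propagation: (!V) forces V = False.
(!T) is a unit clause, so T = False.
The clause (!S) is unit: S must be False.
Unit propagation: (!P) forces P = False.
The clause (!R) is unit: R must be False.
Pure literal: W appears only negated; assign W = False.
U is now unconstrained; take U = True.
Every clause has at least one true literal under this assignment.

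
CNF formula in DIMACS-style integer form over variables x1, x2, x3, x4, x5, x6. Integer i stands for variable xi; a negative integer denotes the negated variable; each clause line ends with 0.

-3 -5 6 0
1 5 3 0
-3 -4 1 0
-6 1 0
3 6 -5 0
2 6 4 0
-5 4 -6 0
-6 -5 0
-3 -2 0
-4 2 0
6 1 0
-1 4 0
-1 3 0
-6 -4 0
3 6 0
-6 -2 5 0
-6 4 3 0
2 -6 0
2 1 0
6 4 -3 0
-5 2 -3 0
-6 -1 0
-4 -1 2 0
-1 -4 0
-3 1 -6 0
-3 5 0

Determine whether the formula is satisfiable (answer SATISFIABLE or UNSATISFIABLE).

x6 = True:
  propagation gives x1=True; an empty clause results — contradiction.
x6 = False:
  propagation gives x1=True, x4=True; an empty clause results — contradiction.
Every branch closes, so no satisfying assignment exists.

UNSATISFIABLE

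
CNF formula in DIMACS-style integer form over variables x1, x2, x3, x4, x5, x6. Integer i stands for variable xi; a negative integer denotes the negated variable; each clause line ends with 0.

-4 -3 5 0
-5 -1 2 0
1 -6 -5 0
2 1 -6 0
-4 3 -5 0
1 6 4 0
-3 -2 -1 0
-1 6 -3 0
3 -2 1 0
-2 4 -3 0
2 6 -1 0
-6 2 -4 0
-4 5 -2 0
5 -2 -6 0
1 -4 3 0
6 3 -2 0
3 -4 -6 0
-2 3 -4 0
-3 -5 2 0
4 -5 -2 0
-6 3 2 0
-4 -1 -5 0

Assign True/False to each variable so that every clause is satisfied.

Try x1 = False.
Set x2 = True and propagate.
  then x3 is forced to True.
  then x4 is forced to True.
  then x5 is forced to True.
  then x6 is forced to False.
Every clause has at least one true literal under this assignment.

x1=F  x2=T  x3=T  x4=T  x5=T  x6=F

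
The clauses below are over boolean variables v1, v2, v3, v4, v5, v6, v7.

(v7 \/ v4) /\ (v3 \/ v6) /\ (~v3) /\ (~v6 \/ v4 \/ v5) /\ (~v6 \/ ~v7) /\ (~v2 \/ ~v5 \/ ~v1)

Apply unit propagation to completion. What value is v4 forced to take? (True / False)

Unit clause (~v3) sets v3 = False.
(v3 \/ v6): since v3 = False, the clause reduces to (v6). v6 = True.
In (~v7 \/ ~v6), ~v6 is now false; ~v7 must hold, so v7 = False.
(v7 \/ v4) with v7 = False leaves only v4, so v4 = True.

True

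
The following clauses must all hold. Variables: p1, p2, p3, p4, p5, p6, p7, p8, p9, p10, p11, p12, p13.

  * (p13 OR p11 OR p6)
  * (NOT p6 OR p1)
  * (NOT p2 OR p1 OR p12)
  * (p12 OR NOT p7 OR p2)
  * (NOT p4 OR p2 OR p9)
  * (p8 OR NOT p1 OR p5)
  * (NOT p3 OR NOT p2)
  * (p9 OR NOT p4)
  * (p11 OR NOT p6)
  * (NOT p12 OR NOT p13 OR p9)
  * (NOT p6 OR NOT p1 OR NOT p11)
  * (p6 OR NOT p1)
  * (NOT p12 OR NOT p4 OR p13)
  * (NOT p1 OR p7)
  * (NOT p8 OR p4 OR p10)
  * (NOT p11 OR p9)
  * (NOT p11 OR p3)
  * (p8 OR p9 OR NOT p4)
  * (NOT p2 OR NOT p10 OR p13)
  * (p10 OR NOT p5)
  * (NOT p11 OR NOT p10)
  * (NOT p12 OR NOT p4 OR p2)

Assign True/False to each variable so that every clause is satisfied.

p1=F, p2=T, p3=F, p4=F, p5=T, p6=F, p7=T, p8=F, p9=T, p10=T, p11=F, p12=T, p13=T

Pure literal: p9 appears only positively; assign p9 = True.
Set p1 = False and propagate.
  then p6 is forced to False.
Try p2 = True.
  then p12 is forced to True.
  then p3 is forced to False.
  then p11 is forced to False.
  then p13 is forced to True.
For the remaining variables, p4 = False, p5 = True, p7 = True, p8 = False, p10 = True works.
Check each clause:
  1. (p13 OR p6 OR p11) — p13 is true.
  2. (NOT p6 OR p1) — NOT p6 is true.
  3. (p12 OR NOT p2 OR p1) — p12 is true.
  4. (p12 OR NOT p7 OR p2) — p2 is true.
  5. (NOT p4 OR p9 OR p2) — p9 is true.
  6. (p5 OR p8 OR NOT p1) — p5 is true.
  7. (NOT p3 OR NOT p2) — NOT p3 is true.
  8. (NOT p4 OR p9) — p9 is true.
  9. (NOT p6 OR p11) — NOT p6 is true.
  10. (p9 OR NOT p13 OR NOT p12) — p9 is true.
  11. (NOT p11 OR NOT p1 OR NOT p6) — NOT p6 is true.
  12. (p6 OR NOT p1) — NOT p1 is true.
  13. (NOT p4 OR p13 OR NOT p12) — NOT p4 is true.
  14. (NOT p1 OR p7) — NOT p1 is true.
  15. (p4 OR NOT p8 OR p10) — NOT p8 is true.
  16. (p9 OR NOT p11) — p9 is true.
  17. (p3 OR NOT p11) — NOT p11 is true.
  18. (NOT p4 OR p8 OR p9) — p9 is true.
  19. (NOT p10 OR p13 OR NOT p2) — p13 is true.
  20. (p10 OR NOT p5) — p10 is true.
  21. (NOT p11 OR NOT p10) — NOT p11 is true.
  22. (p2 OR NOT p4 OR NOT p12) — p2 is true.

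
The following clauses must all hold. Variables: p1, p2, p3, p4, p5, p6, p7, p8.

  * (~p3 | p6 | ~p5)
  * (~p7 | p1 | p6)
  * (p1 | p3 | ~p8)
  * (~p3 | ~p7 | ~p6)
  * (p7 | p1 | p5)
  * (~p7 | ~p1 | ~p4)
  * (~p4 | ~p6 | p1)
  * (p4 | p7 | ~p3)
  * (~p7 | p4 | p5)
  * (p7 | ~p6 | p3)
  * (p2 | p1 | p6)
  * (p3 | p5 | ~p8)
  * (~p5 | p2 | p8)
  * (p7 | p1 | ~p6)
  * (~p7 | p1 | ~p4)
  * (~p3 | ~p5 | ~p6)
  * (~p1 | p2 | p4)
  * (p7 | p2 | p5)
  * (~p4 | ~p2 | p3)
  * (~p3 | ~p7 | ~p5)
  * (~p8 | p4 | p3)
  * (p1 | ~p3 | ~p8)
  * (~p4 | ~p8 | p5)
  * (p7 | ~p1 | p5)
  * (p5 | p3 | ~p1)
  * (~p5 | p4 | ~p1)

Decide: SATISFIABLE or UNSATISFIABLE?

SATISFIABLE

Try p1 = True.
Branch on p2: take p2 = False.
  then p4 is forced to True.
  then p7 is forced to False.
  then p5 is forced to True.
  then p8 is forced to True.
Set p3 = False and propagate.
  then p6 is forced to False.
So p1=True, p2=False, p3=False, p4=True, p5=True, p6=False, p7=False, p8=True is a satisfying assignment.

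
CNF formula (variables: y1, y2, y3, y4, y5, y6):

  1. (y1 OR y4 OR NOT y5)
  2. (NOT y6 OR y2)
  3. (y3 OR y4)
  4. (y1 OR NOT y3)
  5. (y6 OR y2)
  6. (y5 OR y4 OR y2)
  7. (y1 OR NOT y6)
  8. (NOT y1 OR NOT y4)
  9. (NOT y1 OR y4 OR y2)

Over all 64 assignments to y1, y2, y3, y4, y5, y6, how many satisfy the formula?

6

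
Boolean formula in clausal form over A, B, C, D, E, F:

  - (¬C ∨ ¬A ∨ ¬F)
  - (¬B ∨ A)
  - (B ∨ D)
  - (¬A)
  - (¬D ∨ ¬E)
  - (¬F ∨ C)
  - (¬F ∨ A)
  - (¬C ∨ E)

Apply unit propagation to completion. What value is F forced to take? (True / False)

False

(¬A) is a unit clause: A = False.
(A ∨ ¬B): since A = False, the clause reduces to (¬B). B = False.
From (D ∨ B) and B = False: D = True.
From (¬E ∨ ¬D) and D = True: E = False.
(A ∨ ¬F) with A = False leaves only ¬F, so F = False.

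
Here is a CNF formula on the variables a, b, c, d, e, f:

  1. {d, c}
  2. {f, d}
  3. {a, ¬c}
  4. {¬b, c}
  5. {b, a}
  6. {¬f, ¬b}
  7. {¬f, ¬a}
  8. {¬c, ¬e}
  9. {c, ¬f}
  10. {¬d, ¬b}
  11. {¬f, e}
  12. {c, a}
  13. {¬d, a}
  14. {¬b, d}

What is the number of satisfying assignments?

3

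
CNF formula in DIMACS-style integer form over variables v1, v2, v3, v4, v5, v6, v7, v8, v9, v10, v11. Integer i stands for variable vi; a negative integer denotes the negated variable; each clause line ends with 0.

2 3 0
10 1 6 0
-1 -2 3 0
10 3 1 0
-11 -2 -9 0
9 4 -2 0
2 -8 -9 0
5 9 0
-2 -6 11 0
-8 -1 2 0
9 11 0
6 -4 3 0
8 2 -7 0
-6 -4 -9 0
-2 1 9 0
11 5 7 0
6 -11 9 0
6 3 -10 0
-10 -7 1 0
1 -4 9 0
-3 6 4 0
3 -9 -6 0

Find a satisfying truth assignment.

v1=True, v2=True, v3=True, v4=True, v5=True, v6=False, v7=True, v8=True, v9=True, v10=False, v11=False

Pure literal: v5 appears only positively; assign v5 = True.
Branch on v1: take v1 = True.
For the remaining variables, v2 = True, v3 = True, v4 = True, v6 = False, v7 = True, v8 = True, v9 = True, v10 = False, v11 = False works.
Every clause has at least one true literal under this assignment.
Check each clause:
  1. (v2 OR v3) — v2 is true.
  2. (v1 OR v6 OR v10) — v1 is true.
  3. (NOT v2 OR NOT v1 OR v3) — v3 is true.
  4. (v3 OR v10 OR v1) — v1 is true.
  5. (NOT v9 OR NOT v2 OR NOT v11) — NOT v11 is true.
  6. (v4 OR NOT v2 OR v9) — v9 is true.
  7. (NOT v9 OR NOT v8 OR v2) — v2 is true.
  8. (v5 OR v9) — v9 is true.
  9. (NOT v2 OR v11 OR NOT v6) — NOT v6 is true.
  10. (NOT v1 OR v2 OR NOT v8) — v2 is true.
  11. (v9 OR v11) — v9 is true.
  12. (v3 OR NOT v4 OR v6) — v3 is true.
  13. (NOT v7 OR v2 OR v8) — v8 is true.
  14. (NOT v4 OR NOT v6 OR NOT v9) — NOT v6 is true.
  15. (v1 OR NOT v2 OR v9) — v1 is true.
  16. (v11 OR v5 OR v7) — v5 is true.
  17. (v9 OR v6 OR NOT v11) — v9 is true.
  18. (NOT v10 OR v3 OR v6) — v3 is true.
  19. (NOT v10 OR v1 OR NOT v7) — NOT v10 is true.
  20. (v1 OR NOT v4 OR v9) — v1 is true.
  21. (v6 OR v4 OR NOT v3) — v4 is true.
  22. (v3 OR NOT v9 OR NOT v6) — NOT v6 is true.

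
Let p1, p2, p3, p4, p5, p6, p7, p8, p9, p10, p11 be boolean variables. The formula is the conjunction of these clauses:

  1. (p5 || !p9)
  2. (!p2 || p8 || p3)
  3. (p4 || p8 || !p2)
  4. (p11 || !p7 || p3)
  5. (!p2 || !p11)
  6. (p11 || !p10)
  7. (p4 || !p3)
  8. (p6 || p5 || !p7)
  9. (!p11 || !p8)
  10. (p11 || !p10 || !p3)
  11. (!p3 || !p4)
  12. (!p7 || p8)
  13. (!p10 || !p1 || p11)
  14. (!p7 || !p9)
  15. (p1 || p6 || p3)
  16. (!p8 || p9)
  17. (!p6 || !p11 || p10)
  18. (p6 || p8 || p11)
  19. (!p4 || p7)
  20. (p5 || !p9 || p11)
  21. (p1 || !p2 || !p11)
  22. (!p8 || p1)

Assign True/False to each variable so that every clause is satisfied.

p1=T, p2=F, p3=F, p4=F, p5=T, p6=F, p7=F, p8=F, p9=F, p10=F, p11=T

Pure literal: p2 appears only negated; assign p2 = False.
p5 occurs only positively in the remaining clauses — set p5 = True.
Branch on p1: take p1 = True.
Set p3 = False and propagate.
The remaining clauses are satisfied by p4 = False, p6 = False, p7 = False, p8 = False, p9 = False, p10 = False, p11 = True.
Every clause has at least one true literal under this assignment.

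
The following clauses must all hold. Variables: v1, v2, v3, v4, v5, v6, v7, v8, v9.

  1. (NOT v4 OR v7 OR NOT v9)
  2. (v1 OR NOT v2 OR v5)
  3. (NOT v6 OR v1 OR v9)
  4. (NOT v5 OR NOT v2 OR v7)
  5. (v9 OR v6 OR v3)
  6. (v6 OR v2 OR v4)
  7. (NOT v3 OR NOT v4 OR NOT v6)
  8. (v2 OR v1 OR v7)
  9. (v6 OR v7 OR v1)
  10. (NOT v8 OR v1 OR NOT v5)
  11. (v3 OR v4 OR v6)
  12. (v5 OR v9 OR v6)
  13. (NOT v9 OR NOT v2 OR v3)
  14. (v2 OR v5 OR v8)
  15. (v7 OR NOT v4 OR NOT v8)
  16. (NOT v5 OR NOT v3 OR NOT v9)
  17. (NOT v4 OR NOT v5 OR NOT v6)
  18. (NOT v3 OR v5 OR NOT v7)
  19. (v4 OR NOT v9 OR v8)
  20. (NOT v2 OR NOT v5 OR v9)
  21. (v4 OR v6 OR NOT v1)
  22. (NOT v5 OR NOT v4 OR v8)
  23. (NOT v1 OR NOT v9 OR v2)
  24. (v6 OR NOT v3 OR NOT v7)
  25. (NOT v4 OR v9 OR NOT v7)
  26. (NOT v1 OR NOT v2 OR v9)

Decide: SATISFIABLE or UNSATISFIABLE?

SATISFIABLE

Set v1 = True and propagate.
Set v2 = True and propagate.
  then v9 is forced to True.
  then v3 is forced to True.
  then v5 is forced to False.
  then v7 is forced to False.
  then v4 is forced to False.
  then v8 is forced to True.
  then v6 is forced to True.
So v1=T  v2=T  v3=T  v4=F  v5=F  v6=T  v7=F  v8=T  v9=T is a satisfying assignment.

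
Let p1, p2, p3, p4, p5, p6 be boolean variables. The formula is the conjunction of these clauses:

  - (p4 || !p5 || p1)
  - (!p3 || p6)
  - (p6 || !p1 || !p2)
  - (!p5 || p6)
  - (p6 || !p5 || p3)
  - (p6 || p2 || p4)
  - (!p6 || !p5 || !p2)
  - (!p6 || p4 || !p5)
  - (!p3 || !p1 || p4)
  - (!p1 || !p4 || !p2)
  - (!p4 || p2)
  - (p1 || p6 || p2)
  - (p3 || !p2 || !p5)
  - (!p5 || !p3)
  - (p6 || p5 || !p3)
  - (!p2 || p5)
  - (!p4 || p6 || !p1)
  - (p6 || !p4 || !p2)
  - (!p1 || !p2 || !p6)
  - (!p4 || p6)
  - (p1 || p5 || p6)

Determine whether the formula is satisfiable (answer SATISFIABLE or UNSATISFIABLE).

Try p1 = False.
Try p2 = False.
  then p4 is forced to False.
  then p5 is forced to False.
  then p6 is forced to True.
p3 is now unconstrained; take p3 = False.
Every clause has at least one true literal under this assignment.
So p1=F, p2=F, p3=F, p4=F, p5=F, p6=T is a satisfying assignment.

SATISFIABLE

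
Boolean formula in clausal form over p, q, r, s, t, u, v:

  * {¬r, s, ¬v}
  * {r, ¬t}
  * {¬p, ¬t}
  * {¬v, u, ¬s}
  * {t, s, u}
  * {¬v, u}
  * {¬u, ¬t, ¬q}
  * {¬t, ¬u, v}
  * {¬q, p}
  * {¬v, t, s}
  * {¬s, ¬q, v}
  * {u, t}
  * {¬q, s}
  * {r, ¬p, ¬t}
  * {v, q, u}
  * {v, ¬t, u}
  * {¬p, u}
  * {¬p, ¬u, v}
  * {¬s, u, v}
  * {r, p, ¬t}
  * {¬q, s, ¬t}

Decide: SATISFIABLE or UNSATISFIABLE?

SATISFIABLE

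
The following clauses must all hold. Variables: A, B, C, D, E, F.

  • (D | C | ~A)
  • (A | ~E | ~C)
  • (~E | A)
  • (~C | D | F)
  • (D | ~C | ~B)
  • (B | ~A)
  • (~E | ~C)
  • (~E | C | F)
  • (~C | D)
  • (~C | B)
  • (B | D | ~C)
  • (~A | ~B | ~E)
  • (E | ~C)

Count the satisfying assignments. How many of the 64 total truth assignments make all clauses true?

10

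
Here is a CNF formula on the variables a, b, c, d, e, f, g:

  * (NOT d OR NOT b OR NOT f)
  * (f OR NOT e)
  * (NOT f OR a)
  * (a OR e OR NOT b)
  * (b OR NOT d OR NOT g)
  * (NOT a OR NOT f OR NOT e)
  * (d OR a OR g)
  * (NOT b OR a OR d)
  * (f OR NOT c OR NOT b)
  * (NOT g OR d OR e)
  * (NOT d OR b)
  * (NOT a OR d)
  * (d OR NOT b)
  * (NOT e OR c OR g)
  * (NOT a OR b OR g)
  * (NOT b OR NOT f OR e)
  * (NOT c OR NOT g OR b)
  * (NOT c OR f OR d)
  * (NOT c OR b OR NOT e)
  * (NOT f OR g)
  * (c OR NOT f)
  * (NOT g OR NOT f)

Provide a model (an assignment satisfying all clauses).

a=True, b=True, c=False, d=True, e=False, f=False, g=False

Try a = True.
  then d is forced to True.
  then b is forced to True.
  then f is forced to False.
  then e is forced to False.
  then c is forced to False.
g is now unconstrained; take g = False.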